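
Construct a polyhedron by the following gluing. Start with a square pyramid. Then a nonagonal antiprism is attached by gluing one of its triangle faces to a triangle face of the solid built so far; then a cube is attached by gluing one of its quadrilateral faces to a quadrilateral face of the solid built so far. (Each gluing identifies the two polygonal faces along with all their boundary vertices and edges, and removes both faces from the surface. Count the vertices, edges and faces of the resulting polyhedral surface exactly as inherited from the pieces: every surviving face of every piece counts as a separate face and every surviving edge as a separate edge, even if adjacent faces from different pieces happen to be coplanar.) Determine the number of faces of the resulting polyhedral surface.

27

A square pyramid: V=5, E=8, F=5.
Attach a nonagonal antiprism (V=18, E=36, F=20) along a 3-gon: merge 3 vertices and 3 edges, delete both glued faces → V=20, E=41, F=23.
Attach a cube (V=8, E=12, F=6) along a 4-gon: merge 4 vertices and 4 edges, delete both glued faces → V=24, E=49, F=27.
Check: V − E + F = 24 − 49 + 27 = 2.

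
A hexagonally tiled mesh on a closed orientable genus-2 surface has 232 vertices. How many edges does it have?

χ = 2 − 2·2 = -2, and every face is a hexagon so 6F = 2E.
V − E + F = -2 with E = 6F/2 gives 232 − (6/2 − 1)·F = -2, so F = 117 and E = 351.

351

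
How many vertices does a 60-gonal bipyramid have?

62

A bipyramid over an n-gon has 2n triangular faces and n + 2 vertices: V = 60 + 2 = 62, E = 3·60 = 180, F = 2·60 = 120.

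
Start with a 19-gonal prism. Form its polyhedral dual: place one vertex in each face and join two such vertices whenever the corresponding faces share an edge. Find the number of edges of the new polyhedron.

The base solid has V = 38, E = 57, F = 21.
The dual swaps V and F and preserves E: V′ = F = 21, E′ = E = 57, F′ = V = 38.

57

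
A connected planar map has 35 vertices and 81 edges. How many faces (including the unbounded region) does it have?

Euler's formula for a connected plane graph: V − E + F = 2, so F = 2 − 35 + 81 = 48.

48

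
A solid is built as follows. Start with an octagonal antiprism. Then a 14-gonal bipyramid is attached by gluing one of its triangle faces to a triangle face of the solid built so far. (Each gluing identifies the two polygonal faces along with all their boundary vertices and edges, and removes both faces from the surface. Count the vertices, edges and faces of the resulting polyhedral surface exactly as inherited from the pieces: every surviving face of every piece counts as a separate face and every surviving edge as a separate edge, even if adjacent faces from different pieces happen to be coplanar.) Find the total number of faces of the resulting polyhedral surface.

An octagonal antiprism: V=16, E=32, F=18.
Attach a 14-gonal bipyramid (V=16, E=42, F=28) along a 3-gon: merge 3 vertices and 3 edges, delete both glued faces → V=29, E=71, F=44.
Check: V − E + F = 29 − 71 + 44 = 2.

44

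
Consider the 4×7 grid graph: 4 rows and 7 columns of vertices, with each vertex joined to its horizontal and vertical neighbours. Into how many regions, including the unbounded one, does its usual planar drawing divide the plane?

The grid has V = 4·7 = 28 vertices and E = 4·6 + 7·3 = 45 edges.
F = 2 − V + E = 2 − 28 + 45 = 19.

19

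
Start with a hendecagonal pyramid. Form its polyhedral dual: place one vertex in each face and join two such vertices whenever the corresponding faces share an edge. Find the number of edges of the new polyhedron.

22

The base solid has V = 12, E = 22, F = 12.
The dual swaps V and F and preserves E: V′ = F = 12, E′ = E = 22, F′ = V = 12.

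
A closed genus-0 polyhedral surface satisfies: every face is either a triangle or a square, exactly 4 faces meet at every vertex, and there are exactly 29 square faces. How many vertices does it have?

35

Let x be the number of triangles; then F = 29 + x.
Edge–face incidences: 2E = 4·29 + 3·x = 116 + 3x.
Every vertex has degree 4, so 4V = 2E.
Euler: V − E + F = 2 ⇒ (2E)/4 − E + (29 + x) = 2.
Multiply by 8: 2·(2E) − 4·(2E) + 8·(29 + x) = 16, i.e. 232 + 8x − 2·(116 + 3x) = 16.
Collecting terms: 2x = 16, so x = 8.
Then 2E = 116 + 3·8 = 140, so E = 70, V = 2E/4 = 35, F = 29 + 8 = 37.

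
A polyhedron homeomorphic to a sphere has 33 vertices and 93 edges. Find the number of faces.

Here V − E + F = 2.
F = 2 − V + E = 2 − 33 + 93 = 62.

62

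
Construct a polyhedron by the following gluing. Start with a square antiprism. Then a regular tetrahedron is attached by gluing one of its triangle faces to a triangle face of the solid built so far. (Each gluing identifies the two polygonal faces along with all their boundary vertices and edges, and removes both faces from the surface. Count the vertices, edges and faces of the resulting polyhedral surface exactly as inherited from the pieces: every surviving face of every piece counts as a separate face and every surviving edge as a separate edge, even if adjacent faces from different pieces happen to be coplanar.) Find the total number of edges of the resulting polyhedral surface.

A square antiprism: V=8, E=16, F=10.
Attach a regular tetrahedron (V=4, E=6, F=4) along a 3-gon: merge 3 vertices and 3 edges, delete both glued faces → V=9, E=19, F=12.
Check: V − E + F = 9 − 19 + 12 = 2.

19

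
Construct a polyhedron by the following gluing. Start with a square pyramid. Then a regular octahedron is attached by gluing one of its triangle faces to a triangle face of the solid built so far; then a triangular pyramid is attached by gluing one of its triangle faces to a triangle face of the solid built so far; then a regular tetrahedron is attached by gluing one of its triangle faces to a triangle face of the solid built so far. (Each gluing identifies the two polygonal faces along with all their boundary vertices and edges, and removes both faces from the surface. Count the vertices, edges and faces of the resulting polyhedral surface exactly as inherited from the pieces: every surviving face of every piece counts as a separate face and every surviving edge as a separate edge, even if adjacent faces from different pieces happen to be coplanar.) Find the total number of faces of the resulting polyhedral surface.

15

A square pyramid: V=5, E=8, F=5.
Attach a regular octahedron (V=6, E=12, F=8) along a 3-gon: merge 3 vertices and 3 edges, delete both glued faces → V=8, E=17, F=11.
Attach a triangular pyramid (V=4, E=6, F=4) along a 3-gon: merge 3 vertices and 3 edges, delete both glued faces → V=9, E=20, F=13.
Attach a regular tetrahedron (V=4, E=6, F=4) along a 3-gon: merge 3 vertices and 3 edges, delete both glued faces → V=10, E=23, F=15.
Check: V − E + F = 10 − 23 + 15 = 2.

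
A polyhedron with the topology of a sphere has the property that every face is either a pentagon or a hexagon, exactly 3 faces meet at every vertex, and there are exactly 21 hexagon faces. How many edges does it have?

Let x be the number of pentagons; then F = 21 + x.
Edge–face incidences: 2E = 6·21 + 5·x = 126 + 5x.
Every vertex has degree 3, so 3V = 2E.
Euler: V − E + F = 2 ⇒ (2E)/3 − E + (21 + x) = 2.
Multiply by 6: 2·(2E) − 3·(2E) + 6·(21 + x) = 12, i.e. 126 + 6x − (126 + 5x) = 12.
Collecting terms: x = 12.
Then 2E = 126 + 5·12 = 186, so E = 93, V = 2E/3 = 62, F = 21 + 12 = 33.

93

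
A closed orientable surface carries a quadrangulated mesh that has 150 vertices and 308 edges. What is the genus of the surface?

Every face is a square and each edge borders two faces, so 4F = 2·308, giving F = 154.
χ = V − E + F = 150 − 308 + 154 = -4.
For a closed orientable surface χ = 2 − 2g, so g = (2 − (-4))/2 = 3.

3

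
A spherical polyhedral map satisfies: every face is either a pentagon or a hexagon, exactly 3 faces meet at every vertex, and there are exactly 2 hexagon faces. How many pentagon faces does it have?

Let x be the number of pentagons; then F = 2 + x.
Edge–face incidences: 2E = 6·2 + 5·x = 12 + 5x.
Every vertex has degree 3, so 3V = 2E.
Euler: V − E + F = 2 ⇒ (2E)/3 − E + (2 + x) = 2.
Multiply by 6: 2·(2E) − 3·(2E) + 6·(2 + x) = 12, i.e. 12 + 6x − (12 + 5x) = 12.
Collecting terms: x = 12.
Then 2E = 12 + 5·12 = 72, so E = 36, V = 2E/3 = 24, F = 2 + 12 = 14.

12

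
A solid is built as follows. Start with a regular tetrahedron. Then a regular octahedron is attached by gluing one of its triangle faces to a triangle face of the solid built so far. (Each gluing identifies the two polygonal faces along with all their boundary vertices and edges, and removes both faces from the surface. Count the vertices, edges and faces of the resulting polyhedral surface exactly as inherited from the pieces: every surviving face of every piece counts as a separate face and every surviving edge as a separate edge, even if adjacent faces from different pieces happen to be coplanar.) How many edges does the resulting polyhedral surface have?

15

A regular tetrahedron: V=4, E=6, F=4.
Attach a regular octahedron (V=6, E=12, F=8) along a 3-gon: merge 3 vertices and 3 edges, delete both glued faces → V=7, E=15, F=10.
Check: V − E + F = 7 − 15 + 10 = 2.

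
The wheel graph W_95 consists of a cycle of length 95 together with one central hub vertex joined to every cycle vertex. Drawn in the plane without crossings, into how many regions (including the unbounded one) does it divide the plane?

96

W_95 has V = 95 + 1 = 96 vertices and E = 2·95 = 190 edges.
By Euler's formula F = 2 − V + E = 2 − 96 + 190 = 96.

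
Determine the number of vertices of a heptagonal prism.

14

A prism on an n-gon has two n-gon bases and n rectangular sides: V = 2·7 = 14, E = 3·7 = 21, F = 7 + 2 = 9.
Check: V − E + F = 14 − 21 + 9 = 2.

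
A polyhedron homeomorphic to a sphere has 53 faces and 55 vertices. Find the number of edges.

106

Here V − E + F = 2.
E = V + F − (2) = 55 + 53 − (2) = 106.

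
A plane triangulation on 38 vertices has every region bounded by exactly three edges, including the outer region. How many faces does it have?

72

In a plane triangulation 3F = 2E and V − E + F = 2, so F = 2V − 4 = 2·38 − 4 = 72.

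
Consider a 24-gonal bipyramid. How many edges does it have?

72

A bipyramid over an n-gon has 2n triangular faces and n + 2 vertices: V = 24 + 2 = 26, E = 3·24 = 72, F = 2·24 = 48.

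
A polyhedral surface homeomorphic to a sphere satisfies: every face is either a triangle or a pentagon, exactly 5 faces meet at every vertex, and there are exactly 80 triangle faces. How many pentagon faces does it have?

12

Let x be the number of pentagons; then F = 80 + x.
Edge–face incidences: 2E = 3·80 + 5·x = 240 + 5x.
Every vertex has degree 5, so 5V = 2E.
Euler: V − E + F = 2 ⇒ (2E)/5 − E + (80 + x) = 2.
Multiply by 10: 2·(2E) − 5·(2E) + 10·(80 + x) = 20, i.e. 800 + 10x − 3·(240 + 5x) = 20.
Collecting terms: −5x + 80 = 20, so −5x = −60, so x = 12.
Then 2E = 240 + 5·12 = 300, so E = 150, V = 2E/5 = 60, F = 80 + 12 = 92.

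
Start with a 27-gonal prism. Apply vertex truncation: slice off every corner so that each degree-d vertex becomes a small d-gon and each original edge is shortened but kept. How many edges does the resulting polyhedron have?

The base solid has V = 54, E = 81, F = 29.
Truncation replaces each original edge-end by a new vertex, so V′ = 2E = 162.
Each original edge survives, and each old vertex of degree d contributes d new edges; summing degrees gives Σd = 2E, so E′ = E + 2E = 3E = 243.
Each original face survives and each original vertex becomes one new face: F′ = F + V = 83.

243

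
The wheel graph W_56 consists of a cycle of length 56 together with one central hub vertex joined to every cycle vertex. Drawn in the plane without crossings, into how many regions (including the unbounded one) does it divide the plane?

W_56 has V = 56 + 1 = 57 vertices and E = 2·56 = 112 edges.
By Euler's formula F = 2 − V + E = 2 − 57 + 112 = 57.

57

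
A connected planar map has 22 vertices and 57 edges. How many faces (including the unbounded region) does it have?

37

Euler's formula for a connected plane graph: V − E + F = 2, so F = 2 − 22 + 57 = 37.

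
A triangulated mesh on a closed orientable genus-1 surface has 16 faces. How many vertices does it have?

χ = 2 − 2·1 = 0, and every face is a triangle so 3F = 2E.
E = 3·16/2 = 24. Then V = 0 + E − F = 0 + 24 − 16 = 8.

8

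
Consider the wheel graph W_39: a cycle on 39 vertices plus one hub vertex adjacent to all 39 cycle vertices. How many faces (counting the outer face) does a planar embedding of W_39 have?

W_39 has V = 39 + 1 = 40 vertices and E = 2·39 = 78 edges.
By Euler's formula F = 2 − V + E = 2 − 40 + 78 = 40.

40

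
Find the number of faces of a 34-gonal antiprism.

An antiprism on an n-gon has two n-gon caps and 2n triangles: V = 2·34 = 68, E = 4·34 = 136, F = 2·34 + 2 = 70.

70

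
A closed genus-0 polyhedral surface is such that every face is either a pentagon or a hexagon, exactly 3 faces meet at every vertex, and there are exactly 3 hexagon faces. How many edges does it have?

Let x be the number of pentagons; then F = 3 + x.
Edge–face incidences: 2E = 6·3 + 5·x = 18 + 5x.
Every vertex has degree 3, so 3V = 2E.
Euler: V − E + F = 2 ⇒ (2E)/3 − E + (3 + x) = 2.
Multiply by 6: 2·(2E) − 3·(2E) + 6·(3 + x) = 12, i.e. 18 + 6x − (18 + 5x) = 12.
Collecting terms: x = 12.
Then 2E = 18 + 5·12 = 78, so E = 39, V = 2E/3 = 26, F = 3 + 12 = 15.

39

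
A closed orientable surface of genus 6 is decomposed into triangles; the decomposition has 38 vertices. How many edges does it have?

144

χ = 2 − 2·6 = -10, and every face is a triangle so 3F = 2E.
V − E + F = -10 with E = 3F/2 gives 38 − (3/2 − 1)·F = -10, so F = 96 and E = 144.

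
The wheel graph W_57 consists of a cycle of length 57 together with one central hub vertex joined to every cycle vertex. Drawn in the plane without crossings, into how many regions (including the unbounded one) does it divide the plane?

58

W_57 has V = 57 + 1 = 58 vertices and E = 2·57 = 114 edges.
By Euler's formula F = 2 − V + E = 2 − 58 + 114 = 58.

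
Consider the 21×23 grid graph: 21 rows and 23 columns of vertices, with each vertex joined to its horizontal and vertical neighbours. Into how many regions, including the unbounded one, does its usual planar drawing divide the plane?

441

The grid has V = 21·23 = 483 vertices and E = 21·22 + 23·20 = 922 edges.
F = 2 − V + E = 2 − 483 + 922 = 441.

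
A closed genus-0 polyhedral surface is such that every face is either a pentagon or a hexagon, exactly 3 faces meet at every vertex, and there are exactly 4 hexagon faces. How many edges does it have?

42

Let x be the number of pentagons; then F = 4 + x.
Edge–face incidences: 2E = 6·4 + 5·x = 24 + 5x.
Every vertex has degree 3, so 3V = 2E.
Euler: V − E + F = 2 ⇒ (2E)/3 − E + (4 + x) = 2.
Multiply by 6: 2·(2E) − 3·(2E) + 6·(4 + x) = 12, i.e. 24 + 6x − (24 + 5x) = 12.
Collecting terms: x = 12.
Then 2E = 24 + 5·12 = 84, so E = 42, V = 2E/3 = 28, F = 4 + 12 = 16.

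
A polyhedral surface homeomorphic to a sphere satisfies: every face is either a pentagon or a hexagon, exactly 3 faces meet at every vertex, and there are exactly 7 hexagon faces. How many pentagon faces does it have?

Let x be the number of pentagons; then F = 7 + x.
Edge–face incidences: 2E = 6·7 + 5·x = 42 + 5x.
Every vertex has degree 3, so 3V = 2E.
Euler: V − E + F = 2 ⇒ (2E)/3 − E + (7 + x) = 2.
Multiply by 6: 2·(2E) − 3·(2E) + 6·(7 + x) = 12, i.e. 42 + 6x − (42 + 5x) = 12.
Collecting terms: x = 12.
Then 2E = 42 + 5·12 = 102, so E = 51, V = 2E/3 = 34, F = 7 + 12 = 19.

12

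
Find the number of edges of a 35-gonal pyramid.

A pyramid on an n-gon base has one n-gon and n triangles: V = 35 + 1 = 36, E = 2·35 = 70, F = 35 + 1 = 36.

70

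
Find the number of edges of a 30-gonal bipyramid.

A bipyramid over an n-gon has 2n triangular faces and n + 2 vertices: V = 30 + 2 = 32, E = 3·30 = 90, F = 2·30 = 60.

90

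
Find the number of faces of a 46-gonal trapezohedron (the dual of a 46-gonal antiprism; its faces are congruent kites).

The n-trapezohedron (dual of the n-antiprism) has V = 2·46 + 2 = 94, E = 4·46 = 184, F = 2·46 = 92.

92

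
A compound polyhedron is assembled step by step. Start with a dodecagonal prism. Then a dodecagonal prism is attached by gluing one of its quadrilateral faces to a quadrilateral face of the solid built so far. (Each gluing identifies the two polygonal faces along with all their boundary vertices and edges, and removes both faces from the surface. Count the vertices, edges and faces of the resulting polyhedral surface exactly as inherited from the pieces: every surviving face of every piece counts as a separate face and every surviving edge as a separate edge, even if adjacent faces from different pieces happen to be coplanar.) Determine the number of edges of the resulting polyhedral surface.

A dodecagonal prism: V=24, E=36, F=14.
Attach a dodecagonal prism (V=24, E=36, F=14) along a 4-gon: merge 4 vertices and 4 edges, delete both glued faces → V=44, E=68, F=26.
Check: V − E + F = 44 − 68 + 26 = 2.

68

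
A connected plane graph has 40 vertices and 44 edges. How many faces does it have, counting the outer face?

Euler's formula for a connected plane graph: V − E + F = 2, so F = 2 − 40 + 44 = 6.

6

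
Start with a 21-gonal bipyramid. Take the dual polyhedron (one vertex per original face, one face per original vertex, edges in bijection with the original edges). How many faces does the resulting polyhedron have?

The base solid has V = 23, E = 63, F = 42.
The dual swaps V and F and preserves E: V′ = F = 42, E′ = E = 63, F′ = V = 23.

23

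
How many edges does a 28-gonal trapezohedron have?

The n-trapezohedron (dual of the n-antiprism) has V = 2·28 + 2 = 58, E = 4·28 = 112, F = 2·28 = 56.

112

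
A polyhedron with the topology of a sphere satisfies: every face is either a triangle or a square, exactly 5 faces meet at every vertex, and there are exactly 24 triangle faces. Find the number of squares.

2

Let x be the number of squares; then F = 24 + x.
Edge–face incidences: 2E = 3·24 + 4·x = 72 + 4x.
Every vertex has degree 5, so 5V = 2E.
Euler: V − E + F = 2 ⇒ (2E)/5 − E + (24 + x) = 2.
Multiply by 10: 2·(2E) − 5·(2E) + 10·(24 + x) = 20, i.e. 240 + 10x − 3·(72 + 4x) = 20.
Collecting terms: −2x + 24 = 20, so −2x = −4, so x = 2.
Then 2E = 72 + 4·2 = 80, so E = 40, V = 2E/5 = 16, F = 24 + 2 = 26.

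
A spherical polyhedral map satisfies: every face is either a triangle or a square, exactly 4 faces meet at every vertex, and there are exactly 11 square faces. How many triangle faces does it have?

8

Let x be the number of triangles; then F = 11 + x.
Edge–face incidences: 2E = 4·11 + 3·x = 44 + 3x.
Every vertex has degree 4, so 4V = 2E.
Euler: V − E + F = 2 ⇒ (2E)/4 − E + (11 + x) = 2.
Multiply by 8: 2·(2E) − 4·(2E) + 8·(11 + x) = 16, i.e. 88 + 8x − 2·(44 + 3x) = 16.
Collecting terms: 2x = 16, so x = 8.
Then 2E = 44 + 3·8 = 68, so E = 34, V = 2E/4 = 17, F = 11 + 8 = 19.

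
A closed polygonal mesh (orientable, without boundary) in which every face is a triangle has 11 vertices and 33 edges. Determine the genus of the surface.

Every face is a triangle and each edge borders two faces, so 3F = 2·33, giving F = 22.
χ = V − E + F = 11 − 33 + 22 = 0.
For a closed orientable surface χ = 2 − 2g, so g = (2 − (0))/2 = 1.

1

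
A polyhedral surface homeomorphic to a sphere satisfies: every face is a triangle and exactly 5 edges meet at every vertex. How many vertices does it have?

12

Each face has 3 edges and each edge borders two faces, so 2E = 3F.
Each vertex has degree 5, so 5V = 2E and hence V = 3F/5.
Euler: V − E + F = 2 ⇒ (3F/5) − (3F/2) + F = 2.
Multiply by 10: (6 − 15 + 10)F = 20, i.e. 1F = 20.
So F = 20, E = 3·20/2 = 30, V = 3·20/5 = 12.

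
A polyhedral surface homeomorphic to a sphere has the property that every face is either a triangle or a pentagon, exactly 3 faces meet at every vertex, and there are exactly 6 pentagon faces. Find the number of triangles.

2

Let x be the number of triangles; then F = 6 + x.
Edge–face incidences: 2E = 5·6 + 3·x = 30 + 3x.
Every vertex has degree 3, so 3V = 2E.
Euler: V − E + F = 2 ⇒ (2E)/3 − E + (6 + x) = 2.
Multiply by 6: 2·(2E) − 3·(2E) + 6·(6 + x) = 12, i.e. 36 + 6x − (30 + 3x) = 12.
Collecting terms: 3x + 6 = 12, so 3x = 6, so x = 2.
Then 2E = 30 + 3·2 = 36, so E = 18, V = 2E/3 = 12, F = 6 + 2 = 8.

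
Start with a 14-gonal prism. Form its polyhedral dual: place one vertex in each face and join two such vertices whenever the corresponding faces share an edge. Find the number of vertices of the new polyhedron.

16

The base solid has V = 28, E = 42, F = 16.
The dual swaps V and F and preserves E: V′ = F = 16, E′ = E = 42, F′ = V = 28.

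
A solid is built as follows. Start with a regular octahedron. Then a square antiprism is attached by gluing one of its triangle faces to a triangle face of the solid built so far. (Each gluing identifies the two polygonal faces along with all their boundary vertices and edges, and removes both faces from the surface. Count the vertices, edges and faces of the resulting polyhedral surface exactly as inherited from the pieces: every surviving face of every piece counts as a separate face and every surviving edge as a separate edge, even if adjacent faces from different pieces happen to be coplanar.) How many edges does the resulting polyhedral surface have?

25

A regular octahedron: V=6, E=12, F=8.
Attach a square antiprism (V=8, E=16, F=10) along a 3-gon: merge 3 vertices and 3 edges, delete both glued faces → V=11, E=25, F=16.
Check: V − E + F = 11 − 25 + 16 = 2.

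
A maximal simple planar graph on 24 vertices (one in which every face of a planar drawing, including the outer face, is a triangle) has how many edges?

In a plane triangulation 3F = 2E and V − E + F = 2, so E = 3V − 6 = 3·24 − 6 = 66.

66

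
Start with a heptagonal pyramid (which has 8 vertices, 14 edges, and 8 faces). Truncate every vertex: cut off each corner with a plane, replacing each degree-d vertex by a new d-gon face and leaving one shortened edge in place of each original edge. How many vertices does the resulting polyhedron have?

Truncation replaces each original edge-end by a new vertex, so V′ = 2E = 28.
Each original edge survives, and each old vertex of degree d contributes d new edges; summing degrees gives Σd = 2E, so E′ = E + 2E = 3E = 42.
Each original face survives and each original vertex becomes one new face: F′ = F + V = 16.

28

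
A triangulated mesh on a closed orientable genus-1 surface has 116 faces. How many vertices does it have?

χ = 2 − 2·1 = 0, and every face is a triangle so 3F = 2E.
E = 3·116/2 = 174. Then V = 0 + E − F = 0 + 174 − 116 = 58.

58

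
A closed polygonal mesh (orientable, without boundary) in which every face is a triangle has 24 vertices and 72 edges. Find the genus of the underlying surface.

Every face is a triangle and each edge borders two faces, so 3F = 2·72, giving F = 48.
χ = V − E + F = 24 − 72 + 48 = 0.
For a closed orientable surface χ = 2 − 2g, so g = (2 − (0))/2 = 1.

1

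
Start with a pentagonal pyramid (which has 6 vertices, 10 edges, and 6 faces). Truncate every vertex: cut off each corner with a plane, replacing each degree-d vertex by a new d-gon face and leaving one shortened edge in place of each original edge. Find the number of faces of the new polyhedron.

12

Truncation replaces each original edge-end by a new vertex, so V′ = 2E = 20.
Each original edge survives, and each old vertex of degree d contributes d new edges; summing degrees gives Σd = 2E, so E′ = E + 2E = 3E = 30.
Each original face survives and each original vertex becomes one new face: F′ = F + V = 12.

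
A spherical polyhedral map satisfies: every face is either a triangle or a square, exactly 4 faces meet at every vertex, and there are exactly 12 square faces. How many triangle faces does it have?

Let x be the number of triangles; then F = 12 + x.
Edge–face incidences: 2E = 4·12 + 3·x = 48 + 3x.
Every vertex has degree 4, so 4V = 2E.
Euler: V − E + F = 2 ⇒ (2E)/4 − E + (12 + x) = 2.
Multiply by 8: 2·(2E) − 4·(2E) + 8·(12 + x) = 16, i.e. 96 + 8x − 2·(48 + 3x) = 16.
Collecting terms: 2x = 16, so x = 8.
Then 2E = 48 + 3·8 = 72, so E = 36, V = 2E/4 = 18, F = 12 + 8 = 20.

8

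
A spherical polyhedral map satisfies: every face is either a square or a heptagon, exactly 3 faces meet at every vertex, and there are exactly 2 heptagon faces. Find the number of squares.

7

Let x be the number of squares; then F = 2 + x.
Edge–face incidences: 2E = 7·2 + 4·x = 14 + 4x.
Every vertex has degree 3, so 3V = 2E.
Euler: V − E + F = 2 ⇒ (2E)/3 − E + (2 + x) = 2.
Multiply by 6: 2·(2E) − 3·(2E) + 6·(2 + x) = 12, i.e. 12 + 6x − (14 + 4x) = 12.
Collecting terms: 2x − 2 = 12, so 2x = 14, so x = 7.
Then 2E = 14 + 4·7 = 42, so E = 21, V = 2E/3 = 14, F = 2 + 7 = 9.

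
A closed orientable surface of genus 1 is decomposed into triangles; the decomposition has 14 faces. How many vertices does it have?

7

χ = 2 − 2·1 = 0, and every face is a triangle so 3F = 2E.
E = 3·14/2 = 21. Then V = 0 + E − F = 0 + 21 − 14 = 7.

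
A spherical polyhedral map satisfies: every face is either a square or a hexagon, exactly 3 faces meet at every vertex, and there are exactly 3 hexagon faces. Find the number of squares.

Let x be the number of squares; then F = 3 + x.
Edge–face incidences: 2E = 6·3 + 4·x = 18 + 4x.
Every vertex has degree 3, so 3V = 2E.
Euler: V − E + F = 2 ⇒ (2E)/3 − E + (3 + x) = 2.
Multiply by 6: 2·(2E) − 3·(2E) + 6·(3 + x) = 12, i.e. 18 + 6x − (18 + 4x) = 12.
Collecting terms: 2x = 12, so x = 6.
Then 2E = 18 + 4·6 = 42, so E = 21, V = 2E/3 = 14, F = 3 + 6 = 9.

6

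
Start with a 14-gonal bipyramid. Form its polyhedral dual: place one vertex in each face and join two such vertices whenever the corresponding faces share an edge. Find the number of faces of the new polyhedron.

The base solid has V = 16, E = 42, F = 28.
The dual swaps V and F and preserves E: V′ = F = 28, E′ = E = 42, F′ = V = 16.

16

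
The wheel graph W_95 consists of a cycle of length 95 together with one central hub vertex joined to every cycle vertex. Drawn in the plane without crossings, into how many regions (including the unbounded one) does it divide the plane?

W_95 has V = 95 + 1 = 96 vertices and E = 2·95 = 190 edges.
By Euler's formula F = 2 − V + E = 2 − 96 + 190 = 96.

96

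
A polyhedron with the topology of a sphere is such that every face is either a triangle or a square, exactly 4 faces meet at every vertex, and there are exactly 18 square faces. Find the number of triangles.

8

Let x be the number of triangles; then F = 18 + x.
Edge–face incidences: 2E = 4·18 + 3·x = 72 + 3x.
Every vertex has degree 4, so 4V = 2E.
Euler: V − E + F = 2 ⇒ (2E)/4 − E + (18 + x) = 2.
Multiply by 8: 2·(2E) − 4·(2E) + 8·(18 + x) = 16, i.e. 144 + 8x − 2·(72 + 3x) = 16.
Collecting terms: 2x = 16, so x = 8.
Then 2E = 72 + 3·8 = 96, so E = 48, V = 2E/4 = 24, F = 18 + 8 = 26.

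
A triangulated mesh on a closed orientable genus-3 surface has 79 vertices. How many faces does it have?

166

χ = 2 − 2·3 = -4, and every face is a triangle so 3F = 2E.
V − E + F = -4 with E = 3F/2 gives 79 − (3/2 − 1)·F = -4, so F = 166 and E = 249.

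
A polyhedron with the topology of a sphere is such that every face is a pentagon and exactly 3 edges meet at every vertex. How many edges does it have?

Each face has 5 edges and each edge borders two faces, so 2E = 5F.
Each vertex has degree 3, so 3V = 2E and hence V = 5F/3.
Euler: V − E + F = 2 ⇒ (5F/3) − (5F/2) + F = 2.
Multiply by 6: (10 − 15 + 6)F = 12, i.e. 1F = 12.
So F = 12, E = 5·12/2 = 30, V = 5·12/3 = 20.

30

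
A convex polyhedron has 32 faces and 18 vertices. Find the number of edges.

48

Here V − E + F = 2.
E = V + F − (2) = 18 + 32 − (2) = 48.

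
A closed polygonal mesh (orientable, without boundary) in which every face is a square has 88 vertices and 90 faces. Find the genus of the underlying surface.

Every face is a square, so 2E = 4·90 = 360, giving E = 180.
χ = V − E + F = 88 − 180 + 90 = -2.
For a closed orientable surface χ = 2 − 2g, so g = (2 − (-2))/2 = 2.

2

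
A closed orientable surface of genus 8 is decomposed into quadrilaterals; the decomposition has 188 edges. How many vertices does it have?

80

χ = 2 − 2·8 = -14, and every face is a square so 4F = 2E.
F = 2E/4 = 94. Then V = -14 + E − F = -14 + 188 − 94 = 80.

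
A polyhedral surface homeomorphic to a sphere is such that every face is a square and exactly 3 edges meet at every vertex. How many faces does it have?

6

Each face has 4 edges and each edge borders two faces, so 2E = 4F.
Each vertex has degree 3, so 3V = 2E and hence V = 4F/3.
Euler: V − E + F = 2 ⇒ (4F/3) − (4F/2) + F = 2.
Multiply by 6: (8 − 12 + 6)F = 12, i.e. 2F = 12.
So F = 6, E = 4·6/2 = 12, V = 4·6/3 = 8.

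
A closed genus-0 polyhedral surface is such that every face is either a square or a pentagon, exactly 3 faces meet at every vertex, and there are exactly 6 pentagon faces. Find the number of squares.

3

Let x be the number of squares; then F = 6 + x.
Edge–face incidences: 2E = 5·6 + 4·x = 30 + 4x.
Every vertex has degree 3, so 3V = 2E.
Euler: V − E + F = 2 ⇒ (2E)/3 − E + (6 + x) = 2.
Multiply by 6: 2·(2E) − 3·(2E) + 6·(6 + x) = 12, i.e. 36 + 6x − (30 + 4x) = 12.
Collecting terms: 2x + 6 = 12, so 2x = 6, so x = 3.
Then 2E = 30 + 4·3 = 42, so E = 21, V = 2E/3 = 14, F = 6 + 3 = 9.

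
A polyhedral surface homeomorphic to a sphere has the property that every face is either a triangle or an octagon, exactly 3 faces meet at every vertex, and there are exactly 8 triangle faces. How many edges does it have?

36

Let x be the number of octagons; then F = 8 + x.
Edge–face incidences: 2E = 3·8 + 8·x = 24 + 8x.
Every vertex has degree 3, so 3V = 2E.
Euler: V − E + F = 2 ⇒ (2E)/3 − E + (8 + x) = 2.
Multiply by 6: 2·(2E) − 3·(2E) + 6·(8 + x) = 12, i.e. 48 + 6x − (24 + 8x) = 12.
Collecting terms: −2x + 24 = 12, so −2x = −12, so x = 6.
Then 2E = 24 + 8·6 = 72, so E = 36, V = 2E/3 = 24, F = 8 + 6 = 14.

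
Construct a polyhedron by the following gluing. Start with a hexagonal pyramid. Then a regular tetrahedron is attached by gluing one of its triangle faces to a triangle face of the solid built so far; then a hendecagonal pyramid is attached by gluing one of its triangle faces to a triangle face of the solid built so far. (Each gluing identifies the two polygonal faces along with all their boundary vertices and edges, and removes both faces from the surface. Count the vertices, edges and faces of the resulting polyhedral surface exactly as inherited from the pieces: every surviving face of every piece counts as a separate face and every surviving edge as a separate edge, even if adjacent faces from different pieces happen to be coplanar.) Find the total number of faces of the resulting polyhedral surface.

19

A hexagonal pyramid: V=7, E=12, F=7.
Attach a regular tetrahedron (V=4, E=6, F=4) along a 3-gon: merge 3 vertices and 3 edges, delete both glued faces → V=8, E=15, F=9.
Attach a hendecagonal pyramid (V=12, E=22, F=12) along a 3-gon: merge 3 vertices and 3 edges, delete both glued faces → V=17, E=34, F=19.
Check: V − E + F = 17 − 34 + 19 = 2.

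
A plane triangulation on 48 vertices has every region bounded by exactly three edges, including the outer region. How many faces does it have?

In a plane triangulation 3F = 2E and V − E + F = 2, so F = 2V − 4 = 2·48 − 4 = 92.

92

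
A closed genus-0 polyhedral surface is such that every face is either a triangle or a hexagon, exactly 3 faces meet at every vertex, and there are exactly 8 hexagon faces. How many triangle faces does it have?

4

Let x be the number of triangles; then F = 8 + x.
Edge–face incidences: 2E = 6·8 + 3·x = 48 + 3x.
Every vertex has degree 3, so 3V = 2E.
Euler: V − E + F = 2 ⇒ (2E)/3 − E + (8 + x) = 2.
Multiply by 6: 2·(2E) − 3·(2E) + 6·(8 + x) = 12, i.e. 48 + 6x − (48 + 3x) = 12.
Collecting terms: 3x = 12, so x = 4.
Then 2E = 48 + 3·4 = 60, so E = 30, V = 2E/3 = 20, F = 8 + 4 = 12.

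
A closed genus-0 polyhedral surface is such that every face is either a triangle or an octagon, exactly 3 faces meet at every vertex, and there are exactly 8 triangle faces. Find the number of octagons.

Let x be the number of octagons; then F = 8 + x.
Edge–face incidences: 2E = 3·8 + 8·x = 24 + 8x.
Every vertex has degree 3, so 3V = 2E.
Euler: V − E + F = 2 ⇒ (2E)/3 − E + (8 + x) = 2.
Multiply by 6: 2·(2E) − 3·(2E) + 6·(8 + x) = 12, i.e. 48 + 6x − (24 + 8x) = 12.
Collecting terms: −2x + 24 = 12, so −2x = −12, so x = 6.
Then 2E = 24 + 8·6 = 72, so E = 36, V = 2E/3 = 24, F = 8 + 6 = 14.

6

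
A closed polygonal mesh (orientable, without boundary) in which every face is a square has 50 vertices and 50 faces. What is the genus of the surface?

Every face is a square, so 2E = 4·50 = 200, giving E = 100.
χ = V − E + F = 50 − 100 + 50 = 0.
For a closed orientable surface χ = 2 − 2g, so g = (2 − (0))/2 = 1.

1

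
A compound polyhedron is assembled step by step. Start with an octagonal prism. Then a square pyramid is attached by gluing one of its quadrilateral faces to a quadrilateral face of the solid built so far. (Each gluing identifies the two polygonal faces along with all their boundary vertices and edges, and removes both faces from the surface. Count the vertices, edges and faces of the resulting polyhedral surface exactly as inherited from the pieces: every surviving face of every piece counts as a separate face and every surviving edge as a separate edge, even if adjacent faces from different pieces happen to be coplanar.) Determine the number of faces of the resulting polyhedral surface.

An octagonal prism: V=16, E=24, F=10.
Attach a square pyramid (V=5, E=8, F=5) along a 4-gon: merge 4 vertices and 4 edges, delete both glued faces → V=17, E=28, F=13.
Check: V − E + F = 17 − 28 + 13 = 2.

13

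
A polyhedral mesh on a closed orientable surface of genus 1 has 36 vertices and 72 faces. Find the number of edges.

For a closed orientable surface of genus 1, χ = 2 − 2·1 = 0.
E = V + F − (0) = 36 + 72 − (0) = 108.

108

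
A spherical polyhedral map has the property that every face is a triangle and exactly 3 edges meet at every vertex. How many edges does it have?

6

Each face has 3 edges and each edge borders two faces, so 2E = 3F.
Each vertex has degree 3, so 3V = 2E and hence V = 3F/3.
Euler: V − E + F = 2 ⇒ (3F/3) − (3F/2) + F = 2.
Multiply by 6: (6 − 9 + 6)F = 12, i.e. 3F = 12.
So F = 4, E = 3·4/2 = 6, V = 3·4/3 = 4.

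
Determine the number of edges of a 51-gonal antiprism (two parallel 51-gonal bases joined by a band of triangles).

204

An antiprism on an n-gon has two n-gon caps and 2n triangles: V = 2·51 = 102, E = 4·51 = 204, F = 2·51 + 2 = 104.
Check: V − E + F = 102 − 204 + 104 = 2.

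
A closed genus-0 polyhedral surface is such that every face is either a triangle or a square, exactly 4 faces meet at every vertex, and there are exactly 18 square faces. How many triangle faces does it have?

8

Let x be the number of triangles; then F = 18 + x.
Edge–face incidences: 2E = 4·18 + 3·x = 72 + 3x.
Every vertex has degree 4, so 4V = 2E.
Euler: V − E + F = 2 ⇒ (2E)/4 − E + (18 + x) = 2.
Multiply by 8: 2·(2E) − 4·(2E) + 8·(18 + x) = 16, i.e. 144 + 8x − 2·(72 + 3x) = 16.
Collecting terms: 2x = 16, so x = 8.
Then 2E = 72 + 3·8 = 96, so E = 48, V = 2E/4 = 24, F = 18 + 8 = 26.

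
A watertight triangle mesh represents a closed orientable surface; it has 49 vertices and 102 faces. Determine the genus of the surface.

2

Every face is a triangle, so 2E = 3·102 = 306, giving E = 153.
χ = V − E + F = 49 − 153 + 102 = -2.
For a closed orientable surface χ = 2 − 2g, so g = (2 − (-2))/2 = 2.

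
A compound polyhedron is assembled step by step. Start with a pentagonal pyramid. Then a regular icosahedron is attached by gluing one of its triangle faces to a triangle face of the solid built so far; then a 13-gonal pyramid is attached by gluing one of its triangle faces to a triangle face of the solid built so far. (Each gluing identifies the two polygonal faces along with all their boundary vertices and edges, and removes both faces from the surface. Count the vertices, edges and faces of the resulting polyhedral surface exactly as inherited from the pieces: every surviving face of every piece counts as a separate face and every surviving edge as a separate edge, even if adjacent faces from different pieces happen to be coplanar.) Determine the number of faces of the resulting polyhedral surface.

A pentagonal pyramid: V=6, E=10, F=6.
Attach a regular icosahedron (V=12, E=30, F=20) along a 3-gon: merge 3 vertices and 3 edges, delete both glued faces → V=15, E=37, F=24.
Attach a 13-gonal pyramid (V=14, E=26, F=14) along a 3-gon: merge 3 vertices and 3 edges, delete both glued faces → V=26, E=60, F=36.
Check: V − E + F = 26 − 60 + 36 = 2.

36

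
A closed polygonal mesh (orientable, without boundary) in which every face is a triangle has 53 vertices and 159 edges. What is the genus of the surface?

1

Every face is a triangle and each edge borders two faces, so 3F = 2·159, giving F = 106.
χ = V − E + F = 53 − 159 + 106 = 0.
For a closed orientable surface χ = 2 − 2g, so g = (2 − (0))/2 = 1.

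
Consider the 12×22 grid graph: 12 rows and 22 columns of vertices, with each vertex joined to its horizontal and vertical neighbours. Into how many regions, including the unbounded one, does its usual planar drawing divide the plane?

The grid has V = 12·22 = 264 vertices and E = 12·21 + 22·11 = 494 edges.
F = 2 − V + E = 2 − 264 + 494 = 232.

232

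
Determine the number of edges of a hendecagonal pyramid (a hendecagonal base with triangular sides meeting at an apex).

22

A pyramid on an n-gon base has one n-gon and n triangles: V = 11 + 1 = 12, E = 2·11 = 22, F = 11 + 1 = 12.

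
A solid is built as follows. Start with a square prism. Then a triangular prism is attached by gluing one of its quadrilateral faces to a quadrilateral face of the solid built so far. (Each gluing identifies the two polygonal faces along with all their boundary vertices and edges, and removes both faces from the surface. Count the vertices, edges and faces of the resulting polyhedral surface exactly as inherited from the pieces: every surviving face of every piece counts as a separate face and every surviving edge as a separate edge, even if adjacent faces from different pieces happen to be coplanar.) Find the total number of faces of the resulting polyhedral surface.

A square prism: V=8, E=12, F=6.
Attach a triangular prism (V=6, E=9, F=5) along a 4-gon: merge 4 vertices and 4 edges, delete both glued faces → V=10, E=17, F=9.
Check: V − E + F = 10 − 17 + 9 = 2.

9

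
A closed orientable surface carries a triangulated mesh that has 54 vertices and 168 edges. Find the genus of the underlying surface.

Every face is a triangle and each edge borders two faces, so 3F = 2·168, giving F = 112.
χ = V − E + F = 54 − 168 + 112 = -2.
For a closed orientable surface χ = 2 − 2g, so g = (2 − (-2))/2 = 2.

2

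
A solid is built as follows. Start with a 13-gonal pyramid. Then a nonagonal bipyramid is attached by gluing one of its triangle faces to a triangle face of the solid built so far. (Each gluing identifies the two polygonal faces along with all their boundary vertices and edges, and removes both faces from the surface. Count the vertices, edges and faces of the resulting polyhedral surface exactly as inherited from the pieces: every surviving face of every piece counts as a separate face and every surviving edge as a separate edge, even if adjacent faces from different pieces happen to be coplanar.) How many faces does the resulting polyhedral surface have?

A 13-gonal pyramid: V=14, E=26, F=14.
Attach a nonagonal bipyramid (V=11, E=27, F=18) along a 3-gon: merge 3 vertices and 3 edges, delete both glued faces → V=22, E=50, F=30.
Check: V − E + F = 22 − 50 + 30 = 2.

30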